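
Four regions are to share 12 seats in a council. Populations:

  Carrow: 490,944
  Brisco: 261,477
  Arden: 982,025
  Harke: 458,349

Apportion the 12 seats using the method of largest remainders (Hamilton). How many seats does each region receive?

Standard divisor: 2192795 ÷ 12 ≈ 182732.917.
Standard quotas: Carrow 2.6867, Brisco 1.4309, Arden 5.3741, Harke 2.5083.
Lower quotas: Carrow 2, Brisco 1, Arden 5, Harke 2 (sum 10, leaving 2 seats).
Remainders in descending order: Carrow 0.6867, Harke 0.5083, Brisco 0.4309, Arden 0.3741.
The surplus seats go to Carrow, Harke.

Carrow: 3, Brisco: 1, Arden: 5, Harke: 3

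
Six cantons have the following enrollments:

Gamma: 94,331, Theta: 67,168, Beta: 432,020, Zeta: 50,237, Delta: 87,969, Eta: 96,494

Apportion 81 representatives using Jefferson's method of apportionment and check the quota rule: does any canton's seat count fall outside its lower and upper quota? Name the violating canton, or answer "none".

Standard quotas: Gamma 9.226, Theta 6.569, Beta 42.252, Zeta 4.913, Delta 8.603, Eta 9.437.
Jefferson allocation: Gamma 9, Theta 6, Beta 44, Zeta 5, Delta 8, Eta 9.
Beta has quota 42.252 (lower 42, upper 43) but receives 44 — outside the quota interval.

Beta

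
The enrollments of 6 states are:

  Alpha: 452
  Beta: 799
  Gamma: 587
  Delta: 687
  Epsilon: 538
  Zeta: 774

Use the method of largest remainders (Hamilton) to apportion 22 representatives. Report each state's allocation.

Alpha: 3, Beta: 5, Gamma: 3, Delta: 4, Epsilon: 3, Zeta: 4

The standard divisor is 3837/22 ≈ 174.409.
Standard quotas: Alpha 2.592, Beta 4.581, Gamma 3.366, Delta 3.939, Epsilon 3.085, Zeta 4.438.
Lower quotas: Alpha 2, Beta 4, Gamma 3, Delta 3, Epsilon 3, Zeta 4 (sum 19, leaving 3 seats).
Remainders in descending order: Delta 0.939, Alpha 0.592, Beta 0.581, Zeta 0.438, Gamma 0.366, Epsilon 0.085.
Largest remainders: Delta, Alpha, Beta receive the extra seats.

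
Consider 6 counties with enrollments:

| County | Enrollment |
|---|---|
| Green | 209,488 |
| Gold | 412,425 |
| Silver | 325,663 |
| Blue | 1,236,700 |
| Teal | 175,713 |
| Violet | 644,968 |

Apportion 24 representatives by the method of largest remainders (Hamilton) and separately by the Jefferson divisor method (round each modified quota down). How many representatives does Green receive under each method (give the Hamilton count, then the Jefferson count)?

Hamilton: Green 2, Gold 3, Silver 3, Blue 10, Teal 1, Violet 5.
Jefferson: Green 1, Gold 3, Silver 3, Blue 11, Teal 1, Violet 5.
Green gets 2 under Hamilton and 1 under Jefferson.

2 and 1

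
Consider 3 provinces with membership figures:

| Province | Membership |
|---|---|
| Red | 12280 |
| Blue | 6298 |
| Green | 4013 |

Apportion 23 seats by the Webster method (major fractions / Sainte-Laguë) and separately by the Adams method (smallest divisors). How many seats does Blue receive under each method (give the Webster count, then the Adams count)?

6 and 7

Webster: Red 13, Blue 6, Green 4.
Adams: Red 12, Blue 7, Green 4.
Blue gets 6 under Webster and 7 under Adams.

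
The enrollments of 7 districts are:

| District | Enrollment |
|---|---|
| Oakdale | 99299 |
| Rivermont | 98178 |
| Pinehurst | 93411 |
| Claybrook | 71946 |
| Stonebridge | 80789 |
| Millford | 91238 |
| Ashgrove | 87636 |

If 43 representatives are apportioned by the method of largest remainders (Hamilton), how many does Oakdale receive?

7

The standard divisor is 622497/43 ≈ 14476.674.
Standard quotas: Oakdale 6.8592, Rivermont 6.7818, Pinehurst 6.4525, Claybrook 4.9698, Stonebridge 5.5806, Millford 6.3024, Ashgrove 6.0536.
Lower quotas: Oakdale 6, Rivermont 6, Pinehurst 6, Claybrook 4, Stonebridge 5, Millford 6, Ashgrove 6 (sum 39, leaving 4 seats).
Remainders in descending order: Claybrook 0.9698, Oakdale 0.8592, Rivermont 0.7818, Stonebridge 0.5806, Pinehurst 0.4525, Millford 0.3024, Ashgrove 0.0536.
Largest remainders: Claybrook, Oakdale, Rivermont, Stonebridge receive the extra seats.
Oakdale receives 7.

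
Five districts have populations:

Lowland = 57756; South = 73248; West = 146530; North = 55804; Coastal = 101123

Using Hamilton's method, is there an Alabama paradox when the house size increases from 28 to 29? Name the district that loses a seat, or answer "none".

At 28 seats: Lowland 4, South 5, West 9, North 4, Coastal 6.
At 29 seats: Lowland 4, South 5, West 10, North 3, Coastal 7.
North drops from 4 to 3.

North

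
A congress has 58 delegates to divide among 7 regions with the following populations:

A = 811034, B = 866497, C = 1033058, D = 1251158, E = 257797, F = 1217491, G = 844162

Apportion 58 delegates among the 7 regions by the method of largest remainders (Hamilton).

Standard divisor: 6281197 ÷ 58 ≈ 108296.5.
Standard quotas: A 7.4890, B 8.0012, C 9.5392, D 11.5531, E 2.3805, F 11.2422, G 7.7949.
Lower quotas: A 7, B 8, C 9, D 11, E 2, F 11, G 7 (sum 55, leaving 3 seats).
Remainders in descending order: G 0.7949, D 0.5531, C 0.5392, A 0.4890, E 0.3805, F 0.2422, B 0.0012.
The surplus seats go to G, D, C.

A 7; B 8; C 10; D 12; E 2; F 11; G 8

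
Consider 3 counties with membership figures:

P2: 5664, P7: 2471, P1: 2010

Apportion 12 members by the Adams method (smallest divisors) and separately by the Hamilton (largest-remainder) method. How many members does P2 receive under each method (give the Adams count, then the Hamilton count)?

6 and 7

Adams: P2 6, P7 3, P1 3.
Hamilton: P2 7, P7 3, P1 2.
P2 gets 6 under Adams and 7 under Hamilton.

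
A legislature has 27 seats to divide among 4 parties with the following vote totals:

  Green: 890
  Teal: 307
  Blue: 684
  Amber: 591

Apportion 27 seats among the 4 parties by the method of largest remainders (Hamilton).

Standard divisor: 2472 ÷ 27 ≈ 91.556.
Standard quotas: Green 9.721, Teal 3.353, Blue 7.471, Amber 6.455.
Lower quotas: Green 9, Teal 3, Blue 7, Amber 6 (sum 25, leaving 2 seats).
Remainders in descending order: Green 0.721, Blue 0.471, Amber 0.455, Teal 0.353.
Largest remainders: Green, Blue receive the extra seats.

Green 10, Teal 3, Blue 8, Amber 6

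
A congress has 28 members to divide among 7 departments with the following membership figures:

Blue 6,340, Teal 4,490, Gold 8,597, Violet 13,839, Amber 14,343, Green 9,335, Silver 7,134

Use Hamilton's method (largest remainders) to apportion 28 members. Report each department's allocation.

Blue 3, Teal 2, Gold 4, Violet 6, Amber 6, Green 4, Silver 3

Total 64078; standard divisor 64078/28 ≈ 2288.5.
Standard quotas: Blue 2.7704, Teal 1.9620, Gold 3.7566, Violet 6.0472, Amber 6.2674, Green 4.0791, Silver 3.1173.
Lower quotas: Blue 2, Teal 1, Gold 3, Violet 6, Amber 6, Green 4, Silver 3 (sum 25, leaving 3 seats).
Remainders in descending order: Teal 0.9620, Blue 0.7704, Gold 0.7566, Amber 0.2674, Silver 0.1173, Green 0.0791, Violet 0.0472.
The surplus seats go to Teal, Blue, Gold.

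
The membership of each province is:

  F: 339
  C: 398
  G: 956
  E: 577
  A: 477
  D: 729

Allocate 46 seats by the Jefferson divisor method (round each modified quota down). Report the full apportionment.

F 4, C 5, G 13, E 8, A 6, D 10

Standard divisor 3476/46 ≈ 75.565; standard quotas: F 4.486, C 5.267, G 12.651, E 7.636, A 6.312, D 9.647.
Rounding down gives 4, 5, 12, 7, 6, 9 = 43 seats, so the divisor must be adjusted.
With modified divisor 70: modified quotas F 4.843, C 5.686, G 13.657, E 8.243, A 6.814, D 10.414.
Rounding down: F 4, C 5, G 13, E 8, A 6, D 10 (total 46).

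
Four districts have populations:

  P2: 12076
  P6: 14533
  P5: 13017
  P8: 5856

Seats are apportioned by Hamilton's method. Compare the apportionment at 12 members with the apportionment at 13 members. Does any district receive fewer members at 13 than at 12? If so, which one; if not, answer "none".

At 12 seats: P2 3, P6 4, P5 3, P8 2.
At 13 seats: P2 3, P6 4, P5 4, P8 2.
No district's allocation decreased.

none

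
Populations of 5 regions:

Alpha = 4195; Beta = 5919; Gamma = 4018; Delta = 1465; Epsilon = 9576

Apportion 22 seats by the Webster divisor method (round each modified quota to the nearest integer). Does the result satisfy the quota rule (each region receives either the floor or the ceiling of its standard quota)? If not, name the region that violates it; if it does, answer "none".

Standard quotas: Alpha 3.666, Beta 5.173, Gamma 3.512, Delta 1.280, Epsilon 8.369.
Webster allocation: Alpha 4, Beta 5, Gamma 4, Delta 1, Epsilon 8.
Every allocation lies between the lower and upper quota.

none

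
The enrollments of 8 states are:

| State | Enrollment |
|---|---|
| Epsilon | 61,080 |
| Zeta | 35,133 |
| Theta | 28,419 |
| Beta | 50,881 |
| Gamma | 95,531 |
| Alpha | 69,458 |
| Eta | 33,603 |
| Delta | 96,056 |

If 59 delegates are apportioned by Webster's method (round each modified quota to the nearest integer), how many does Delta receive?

Standard divisor 470161/59 ≈ 7968.831; standard quotas: Epsilon 7.665, Zeta 4.409, Theta 3.566, Beta 6.385, Gamma 11.988, Alpha 8.716, Eta 4.217, Delta 12.054.
Rounding to the nearest integer gives Epsilon 8, Zeta 4, Theta 4, Beta 6, Gamma 12, Alpha 9, Eta 4, Delta 12 — total 59, matching the house size, so no adjustment is needed.
Delta receives 12.

12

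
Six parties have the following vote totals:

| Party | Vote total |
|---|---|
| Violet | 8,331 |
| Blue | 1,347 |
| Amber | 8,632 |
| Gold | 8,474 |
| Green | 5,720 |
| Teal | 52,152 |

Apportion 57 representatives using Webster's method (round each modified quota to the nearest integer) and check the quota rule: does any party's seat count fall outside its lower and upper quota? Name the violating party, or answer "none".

Teal

Standard quotas: Violet 5.609, Blue 0.907, Amber 5.812, Gold 5.706, Green 3.851, Teal 35.115.
Webster allocation: Violet 6, Blue 1, Amber 6, Gold 6, Green 4, Teal 34.
Teal has quota 35.115 (lower 35, upper 36) but receives 34 — outside the quota interval.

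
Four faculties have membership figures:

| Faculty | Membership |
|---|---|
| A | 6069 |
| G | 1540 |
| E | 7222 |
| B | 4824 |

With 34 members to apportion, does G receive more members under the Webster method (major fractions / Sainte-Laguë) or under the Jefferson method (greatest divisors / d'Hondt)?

Webster: A 11, G 3, E 12, B 8.
Jefferson: A 11, G 2, E 13, B 8.
G gets 3 under Webster and 2 under Jefferson.

Webster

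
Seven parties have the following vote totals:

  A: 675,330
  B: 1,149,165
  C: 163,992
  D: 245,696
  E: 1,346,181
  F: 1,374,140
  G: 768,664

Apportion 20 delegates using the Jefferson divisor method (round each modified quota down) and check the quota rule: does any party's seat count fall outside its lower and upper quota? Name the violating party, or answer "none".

Standard quotas: A 2.360, B 4.016, C 0.573, D 0.859, E 4.704, F 4.802, G 2.686.
Jefferson allocation: A 2, B 4, C 0, D 1, E 5, F 5, G 3.
Every allocation lies between the lower and upper quota.

none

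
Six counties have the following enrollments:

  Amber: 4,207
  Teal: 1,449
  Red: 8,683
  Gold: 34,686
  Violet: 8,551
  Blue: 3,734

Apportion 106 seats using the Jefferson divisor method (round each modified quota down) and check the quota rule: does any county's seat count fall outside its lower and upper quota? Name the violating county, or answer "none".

Standard quotas: Amber 7.274, Teal 2.505, Red 15.012, Gold 59.969, Violet 14.784, Blue 6.456.
Jefferson allocation: Amber 7, Teal 2, Red 15, Gold 61, Violet 15, Blue 6.
Gold has quota 59.969 (lower 59, upper 60) but receives 61 — outside the quota interval.

Gold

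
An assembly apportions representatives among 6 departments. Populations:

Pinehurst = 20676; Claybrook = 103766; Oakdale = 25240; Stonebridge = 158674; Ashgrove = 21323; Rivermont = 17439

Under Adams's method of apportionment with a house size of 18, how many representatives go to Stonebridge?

8

Standard divisor 347118/18 ≈ 19284.333; standard quotas: Pinehurst 1.072, Claybrook 5.381, Oakdale 1.309, Stonebridge 8.228, Ashgrove 1.106, Rivermont 0.904.
Rounding up gives 2, 6, 2, 9, 2, 1 = 22 seats, so the divisor must be adjusted.
With modified divisor 22000: modified quotas Pinehurst 0.940, Claybrook 4.717, Oakdale 1.147, Stonebridge 7.212, Ashgrove 0.969, Rivermont 0.793.
Rounding up: Pinehurst 1, Claybrook 5, Oakdale 2, Stonebridge 8, Ashgrove 1, Rivermont 1 (total 18).
Stonebridge receives 8.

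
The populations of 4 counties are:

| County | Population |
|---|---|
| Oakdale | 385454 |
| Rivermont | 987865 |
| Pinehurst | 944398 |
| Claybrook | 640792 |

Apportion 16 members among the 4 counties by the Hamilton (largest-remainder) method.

The standard divisor is 2958509/16 ≈ 184906.812.
Standard quotas: Oakdale 2.0846, Rivermont 5.3425, Pinehurst 5.1074, Claybrook 3.4655.
Lower quotas: Oakdale 2, Rivermont 5, Pinehurst 5, Claybrook 3 (sum 15, leaving 1 seat).
Remainders in descending order: Claybrook 0.4655, Rivermont 0.3425, Pinehurst 0.1074, Oakdale 0.0846.
Largest remainder: Claybrook receives the extra seat.

Oakdale=2, Rivermont=5, Pinehurst=5, Claybrook=4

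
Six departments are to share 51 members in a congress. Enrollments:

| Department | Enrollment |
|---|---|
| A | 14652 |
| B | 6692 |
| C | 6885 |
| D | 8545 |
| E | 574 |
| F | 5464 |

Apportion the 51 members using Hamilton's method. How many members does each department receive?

A=17, B=8, C=8, D=10, E=1, F=7

Standard divisor: 42812 ÷ 51 ≈ 839.451.
Standard quotas: A 17.4543, B 7.9719, C 8.2018, D 10.1793, E 0.6838, F 6.5090.
Lower quotas: A 17, B 7, C 8, D 10, E 0, F 6 (sum 48, leaving 3 seats).
Remainders in descending order: B 0.9719, E 0.6838, F 0.5090, A 0.4543, C 0.2018, D 0.1793.
The surplus seats go to B, E, F.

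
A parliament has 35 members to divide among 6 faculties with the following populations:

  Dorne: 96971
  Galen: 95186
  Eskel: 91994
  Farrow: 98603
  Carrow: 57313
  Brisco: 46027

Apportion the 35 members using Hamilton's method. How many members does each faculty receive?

Dorne 7, Galen 7, Eskel 7, Farrow 7, Carrow 4, Brisco 3

The standard divisor is 486094/35 ≈ 13888.4.
Standard quotas: Dorne 6.9822, Galen 6.8536, Eskel 6.6238, Farrow 7.0997, Carrow 4.1267, Brisco 3.3141.
Lower quotas: Dorne 6, Galen 6, Eskel 6, Farrow 7, Carrow 4, Brisco 3 (sum 32, leaving 3 seats).
Remainders in descending order: Dorne 0.9822, Galen 0.8536, Eskel 0.6238, Brisco 0.3141, Carrow 0.1267, Farrow 0.0997.
The surplus seats go to Dorne, Galen, Eskel.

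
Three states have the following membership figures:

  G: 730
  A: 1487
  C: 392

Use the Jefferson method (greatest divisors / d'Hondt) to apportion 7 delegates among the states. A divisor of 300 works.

With modified divisor 300: modified quotas G 2.433, A 4.957, C 1.307.
Rounding down: G 2, A 4, C 1 (total 7).

G 2, A 4, C 1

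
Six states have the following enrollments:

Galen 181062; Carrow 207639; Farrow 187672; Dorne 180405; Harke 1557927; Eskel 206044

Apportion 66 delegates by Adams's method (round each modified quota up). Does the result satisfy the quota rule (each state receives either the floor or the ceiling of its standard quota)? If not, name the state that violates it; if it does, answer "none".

Harke

Standard quotas: Galen 4.741, Carrow 5.437, Farrow 4.914, Dorne 4.723, Harke 40.791, Eskel 5.395.
Adams allocation: Galen 5, Carrow 6, Farrow 5, Dorne 5, Harke 39, Eskel 6.
Harke has quota 40.791 (lower 40, upper 41) but receives 39 — outside the quota interval.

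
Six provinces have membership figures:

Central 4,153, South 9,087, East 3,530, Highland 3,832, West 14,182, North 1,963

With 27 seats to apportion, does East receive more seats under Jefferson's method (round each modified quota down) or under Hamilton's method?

Hamilton

Jefferson: Central 3, South 7, East 2, Highland 3, West 11, North 1.
Hamilton: Central 3, South 7, East 3, Highland 3, West 10, North 1.
East gets 2 under Jefferson and 3 under Hamilton.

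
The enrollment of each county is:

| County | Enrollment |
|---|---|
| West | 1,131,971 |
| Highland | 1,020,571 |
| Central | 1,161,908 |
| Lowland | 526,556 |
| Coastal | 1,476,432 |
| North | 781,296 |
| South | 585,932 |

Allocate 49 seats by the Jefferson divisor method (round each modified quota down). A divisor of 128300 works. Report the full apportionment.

With modified divisor 128300: modified quotas West 8.823, Highland 7.955, Central 9.056, Lowland 4.104, Coastal 11.508, North 6.090, South 4.567.
Rounding down: West 8, Highland 7, Central 9, Lowland 4, Coastal 11, North 6, South 4 (total 49).

West: 8, Highland: 7, Central: 9, Lowland: 4, Coastal: 11, North: 6, South: 4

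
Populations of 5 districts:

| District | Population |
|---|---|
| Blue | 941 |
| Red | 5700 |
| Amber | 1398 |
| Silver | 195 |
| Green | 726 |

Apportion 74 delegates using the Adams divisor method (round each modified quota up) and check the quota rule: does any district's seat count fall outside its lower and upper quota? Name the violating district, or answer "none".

Red

Standard quotas: Blue 7.772, Red 47.076, Amber 11.546, Silver 1.610, Green 5.996.
Adams allocation: Blue 8, Red 46, Amber 12, Silver 2, Green 6.
Red has quota 47.076 (lower 47, upper 48) but receives 46 — outside the quota interval.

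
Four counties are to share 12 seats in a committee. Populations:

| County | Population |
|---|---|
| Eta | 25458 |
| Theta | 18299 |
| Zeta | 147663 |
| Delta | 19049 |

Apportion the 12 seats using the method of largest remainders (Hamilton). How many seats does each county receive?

Standard divisor: 210469 ÷ 12 ≈ 17539.083.
Standard quotas: Eta 1.4515, Theta 1.0433, Zeta 8.4191, Delta 1.0861.
Lower quotas: Eta 1, Theta 1, Zeta 8, Delta 1 (sum 11, leaving 1 seat).
Remainders in descending order: Eta 0.4515, Zeta 0.4191, Delta 0.0861, Theta 0.0433.
The surplus seat goes to Eta.

Eta=2, Theta=1, Zeta=8, Delta=1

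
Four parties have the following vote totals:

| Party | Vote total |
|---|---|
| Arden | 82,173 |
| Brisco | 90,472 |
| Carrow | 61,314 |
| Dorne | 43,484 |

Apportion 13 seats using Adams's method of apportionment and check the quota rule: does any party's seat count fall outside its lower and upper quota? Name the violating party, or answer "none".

none

Standard quotas: Arden 3.850, Brisco 4.239, Carrow 2.873, Dorne 2.038.
Adams allocation: Arden 4, Brisco 4, Carrow 3, Dorne 2.
Every allocation lies between the lower and upper quota.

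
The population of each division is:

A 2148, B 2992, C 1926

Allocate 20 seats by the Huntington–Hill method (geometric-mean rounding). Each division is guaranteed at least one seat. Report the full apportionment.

A 6, B 9, C 5

With divisor 352: modified quotas A 6.102, B 8.500, C 5.472.
Geometric-mean thresholds: A √(6·7)=6.481, B √(8·9)=8.485, C √(5·6)=5.477.
Each quota rounded against its threshold gives A 6, B 9, C 5 (total 20).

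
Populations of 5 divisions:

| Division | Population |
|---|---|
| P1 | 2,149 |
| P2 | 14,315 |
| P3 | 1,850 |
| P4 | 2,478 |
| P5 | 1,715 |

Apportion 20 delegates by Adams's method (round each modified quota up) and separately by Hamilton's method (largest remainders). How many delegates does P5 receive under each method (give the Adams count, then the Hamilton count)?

Adams: P1 2, P2 12, P3 2, P4 2, P5 2.
Hamilton: P1 2, P2 13, P3 2, P4 2, P5 1.
P5 gets 2 under Adams and 1 under Hamilton.

2 and 1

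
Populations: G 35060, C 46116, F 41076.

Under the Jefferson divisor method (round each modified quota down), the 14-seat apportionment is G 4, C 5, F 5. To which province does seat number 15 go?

Priority for the next seat is population ÷ (current seats + 1).
Priorities: G 7012.000, C 7686.000, F 6846.000.
Highest priority: C.

C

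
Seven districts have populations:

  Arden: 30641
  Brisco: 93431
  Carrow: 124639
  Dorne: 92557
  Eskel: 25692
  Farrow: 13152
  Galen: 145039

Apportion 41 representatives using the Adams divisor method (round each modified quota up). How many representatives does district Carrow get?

10

Standard divisor 525151/41 ≈ 12808.561; standard quotas: Arden 2.392, Brisco 7.294, Carrow 9.731, Dorne 7.226, Eskel 2.006, Farrow 1.027, Galen 11.324.
Rounding up gives 3, 8, 10, 8, 3, 2, 12 = 46 seats, so the divisor must be adjusted.
With modified divisor 13600: modified quotas Arden 2.253, Brisco 6.870, Carrow 9.165, Dorne 6.806, Eskel 1.889, Farrow 0.967, Galen 10.665.
Rounding up: Arden 3, Brisco 7, Carrow 10, Dorne 7, Eskel 2, Farrow 1, Galen 11 (total 41).
Carrow receives 10.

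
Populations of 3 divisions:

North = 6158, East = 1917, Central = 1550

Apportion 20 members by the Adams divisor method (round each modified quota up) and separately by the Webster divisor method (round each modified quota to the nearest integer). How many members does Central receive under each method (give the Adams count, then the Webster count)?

Adams: North 12, East 4, Central 4.
Webster: North 13, East 4, Central 3.
Central gets 4 under Adams and 3 under Webster.

4 and 3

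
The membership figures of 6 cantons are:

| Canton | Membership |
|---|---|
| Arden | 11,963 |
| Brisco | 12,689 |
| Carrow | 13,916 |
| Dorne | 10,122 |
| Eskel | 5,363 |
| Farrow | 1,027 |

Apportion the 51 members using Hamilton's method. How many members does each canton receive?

The standard divisor is 55080/51 = 1080.
Standard quotas: Arden 11.0769, Brisco 11.7491, Carrow 12.8852, Dorne 9.3722, Eskel 4.9657, Farrow 0.9509.
Lower quotas: Arden 11, Brisco 11, Carrow 12, Dorne 9, Eskel 4, Farrow 0 (sum 47, leaving 4 seats).
Remainders in descending order: Eskel 0.9657, Farrow 0.9509, Carrow 0.8852, Brisco 0.7491, Dorne 0.3722, Arden 0.0769.
Largest remainders: Eskel, Farrow, Carrow, Brisco receive the extra seats.

Arden 11, Brisco 12, Carrow 13, Dorne 9, Eskel 5, Farrow 1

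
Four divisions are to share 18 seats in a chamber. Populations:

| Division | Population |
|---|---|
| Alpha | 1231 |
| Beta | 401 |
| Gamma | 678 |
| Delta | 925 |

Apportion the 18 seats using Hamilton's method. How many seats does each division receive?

Alpha 7, Beta 2, Gamma 4, Delta 5

The standard divisor is 3235/18 ≈ 179.722.
Standard quotas: Alpha 6.849, Beta 2.231, Gamma 3.772, Delta 5.147.
Lower quotas: Alpha 6, Beta 2, Gamma 3, Delta 5 (sum 16, leaving 2 seats).
Remainders in descending order: Alpha 0.849, Gamma 0.772, Beta 0.231, Delta 0.147.
The surplus seats go to Alpha, Gamma.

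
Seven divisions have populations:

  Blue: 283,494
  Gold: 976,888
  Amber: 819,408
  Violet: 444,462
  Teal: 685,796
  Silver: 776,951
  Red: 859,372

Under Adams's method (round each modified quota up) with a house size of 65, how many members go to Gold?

13

Standard divisor 4846371/65 ≈ 74559.554; standard quotas: Blue 3.802, Gold 13.102, Amber 10.990, Violet 5.961, Teal 9.198, Silver 10.421, Red 11.526.
Rounding up gives 4, 14, 11, 6, 10, 11, 12 = 68 seats, so the divisor must be adjusted.
With modified divisor 77900: modified quotas Blue 3.639, Gold 12.540, Amber 10.519, Violet 5.706, Teal 8.804, Silver 9.974, Red 11.032.
Rounding up: Blue 4, Gold 13, Amber 11, Violet 6, Teal 9, Silver 10, Red 12 (total 65).
Gold receives 13.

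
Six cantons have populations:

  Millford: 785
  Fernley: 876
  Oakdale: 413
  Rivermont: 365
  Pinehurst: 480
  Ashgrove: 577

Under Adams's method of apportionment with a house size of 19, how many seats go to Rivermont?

Standard divisor 3496/19 ≈ 184; standard quotas: Millford 4.266, Fernley 4.761, Oakdale 2.245, Rivermont 1.984, Pinehurst 2.609, Ashgrove 3.136.
Rounding up gives 5, 5, 3, 2, 3, 4 = 22 seats, so the divisor must be adjusted.
With modified divisor 210: modified quotas Millford 3.738, Fernley 4.171, Oakdale 1.967, Rivermont 1.738, Pinehurst 2.286, Ashgrove 2.748.
Rounding up: Millford 4, Fernley 5, Oakdale 2, Rivermont 2, Pinehurst 3, Ashgrove 3 (total 19).
Rivermont receives 2.

2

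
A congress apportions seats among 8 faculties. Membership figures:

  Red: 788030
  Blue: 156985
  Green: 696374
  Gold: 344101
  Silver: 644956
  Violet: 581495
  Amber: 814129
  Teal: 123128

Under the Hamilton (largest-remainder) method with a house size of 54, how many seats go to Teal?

2

Total 4149198; standard divisor 4149198/54 = 76837.
Standard quotas: Red 10.2559, Blue 2.0431, Green 9.0630, Gold 4.4783, Silver 8.3938, Violet 7.5679, Amber 10.5955, Teal 1.6025.
Lower quotas: Red 10, Blue 2, Green 9, Gold 4, Silver 8, Violet 7, Amber 10, Teal 1 (sum 51, leaving 3 seats).
Remainders in descending order: Teal 0.6025, Amber 0.5955, Violet 0.5679, Gold 0.4783, Silver 0.3938, Red 0.2559, Green 0.0630, Blue 0.0431.
The surplus seats go to Teal, Amber, Violet.
Teal receives 2.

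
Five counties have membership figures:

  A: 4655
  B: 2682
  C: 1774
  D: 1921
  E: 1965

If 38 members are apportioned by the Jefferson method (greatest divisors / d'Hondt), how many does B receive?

Standard divisor 12997/38 ≈ 342.026; standard quotas: A 13.610, B 7.842, C 5.187, D 5.617, E 5.745.
Rounding down gives 13, 7, 5, 5, 5 = 35 seats, so the divisor must be adjusted.
With modified divisor 324: modified quotas A 14.367, B 8.278, C 5.475, D 5.929, E 6.065.
Rounding down: A 14, B 8, C 5, D 5, E 6 (total 38).
B receives 8.

8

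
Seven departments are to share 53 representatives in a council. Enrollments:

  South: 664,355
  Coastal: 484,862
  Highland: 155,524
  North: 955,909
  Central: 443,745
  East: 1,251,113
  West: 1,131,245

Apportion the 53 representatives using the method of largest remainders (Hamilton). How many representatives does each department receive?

Standard divisor: 5086753 ÷ 53 ≈ 95976.472.
Standard quotas: South 6.9221, Coastal 5.0519, Highland 1.6204, North 9.9598, Central 4.6235, East 13.0356, West 11.7867.
Lower quotas: South 6, Coastal 5, Highland 1, North 9, Central 4, East 13, West 11 (sum 49, leaving 4 seats).
Remainders in descending order: North 0.9598, South 0.9221, West 0.7867, Central 0.6235, Highland 0.6204, Coastal 0.0519, East 0.0356.
Largest remainders: North, South, West, Central receive the extra seats.

South=7; Coastal=5; Highland=1; North=10; Central=5; East=13; West=12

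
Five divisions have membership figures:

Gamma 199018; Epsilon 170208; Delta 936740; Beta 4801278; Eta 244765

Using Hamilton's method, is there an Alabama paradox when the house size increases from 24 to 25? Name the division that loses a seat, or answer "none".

Epsilon

At 24 seats: Gamma 1, Epsilon 1, Delta 3, Beta 18, Eta 1.
At 25 seats: Gamma 1, Epsilon 0, Delta 4, Beta 19, Eta 1.
Epsilon drops from 1 to 0.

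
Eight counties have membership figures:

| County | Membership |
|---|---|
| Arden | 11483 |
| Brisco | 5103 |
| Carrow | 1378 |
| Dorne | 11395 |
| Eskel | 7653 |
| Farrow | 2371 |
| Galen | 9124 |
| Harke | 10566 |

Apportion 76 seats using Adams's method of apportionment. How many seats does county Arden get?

Standard divisor 59073/76 ≈ 777.276; standard quotas: Arden 14.773, Brisco 6.565, Carrow 1.773, Dorne 14.660, Eskel 9.846, Farrow 3.050, Galen 11.738, Harke 13.594.
Rounding up gives 15, 7, 2, 15, 10, 4, 12, 14 = 79 seats, so the divisor must be adjusted.
With modified divisor 817: modified quotas Arden 14.055, Brisco 6.246, Carrow 1.687, Dorne 13.947, Eskel 9.367, Farrow 2.902, Galen 11.168, Harke 12.933.
Rounding up: Arden 15, Brisco 7, Carrow 2, Dorne 14, Eskel 10, Farrow 3, Galen 12, Harke 13 (total 76).
Arden receives 15.

15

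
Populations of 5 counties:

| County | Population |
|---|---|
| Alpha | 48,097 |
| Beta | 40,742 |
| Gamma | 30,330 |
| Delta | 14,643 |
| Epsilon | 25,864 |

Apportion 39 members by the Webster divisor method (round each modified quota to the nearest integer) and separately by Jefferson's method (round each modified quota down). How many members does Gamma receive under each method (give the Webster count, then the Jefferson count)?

Webster: Alpha 12, Beta 10, Gamma 7, Delta 4, Epsilon 6.
Jefferson: Alpha 12, Beta 10, Gamma 8, Delta 3, Epsilon 6.
Gamma gets 7 under Webster and 8 under Jefferson.

7 and 8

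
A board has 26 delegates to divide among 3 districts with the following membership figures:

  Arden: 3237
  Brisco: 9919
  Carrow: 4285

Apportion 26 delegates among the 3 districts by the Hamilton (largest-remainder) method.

Standard divisor: 17441 ÷ 26 ≈ 670.808.
Standard quotas: Arden 4.8255, Brisco 14.7867, Carrow 6.3878.
Lower quotas: Arden 4, Brisco 14, Carrow 6 (sum 24, leaving 2 seats).
Remainders in descending order: Arden 0.8255, Brisco 0.7867, Carrow 0.3878.
Largest remainders: Arden, Brisco receive the extra seats.

Arden 5; Brisco 15; Carrow 6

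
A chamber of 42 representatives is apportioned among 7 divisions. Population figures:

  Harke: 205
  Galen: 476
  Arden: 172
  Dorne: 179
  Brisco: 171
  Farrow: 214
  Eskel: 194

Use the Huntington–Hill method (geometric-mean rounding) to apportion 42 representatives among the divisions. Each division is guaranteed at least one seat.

With divisor 38.3: modified quotas Harke 5.352, Galen 12.428, Arden 4.491, Dorne 4.674, Brisco 4.465, Farrow 5.587, Eskel 5.065.
Geometric-mean thresholds: Harke √(5·6)=5.477, Galen √(12·13)=12.490, Arden √(4·5)=4.472, Dorne √(4·5)=4.472, Brisco √(4·5)=4.472, Farrow √(5·6)=5.477, Eskel √(5·6)=5.477.
Each quota rounded against its threshold gives Harke 5, Galen 12, Arden 5, Dorne 5, Brisco 4, Farrow 6, Eskel 5 (total 42).

Harke=5; Galen=12; Arden=5; Dorne=5; Brisco=4; Farrow=6; Eskel=5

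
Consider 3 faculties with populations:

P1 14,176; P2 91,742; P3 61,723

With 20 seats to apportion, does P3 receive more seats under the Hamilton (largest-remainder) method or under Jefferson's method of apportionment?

Jefferson

Hamilton: P1 2, P2 11, P3 7.
Jefferson: P1 1, P2 11, P3 8.
P3 gets 7 under Hamilton and 8 under Jefferson.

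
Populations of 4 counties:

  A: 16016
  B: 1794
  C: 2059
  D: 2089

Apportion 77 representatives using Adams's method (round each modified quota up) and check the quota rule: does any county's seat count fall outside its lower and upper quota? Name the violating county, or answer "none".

Standard quotas: A 56.163, B 6.291, C 7.220, D 7.325.
Adams allocation: A 55, B 7, C 7, D 8.
A has quota 56.163 (lower 56, upper 57) but receives 55 — outside the quota interval.

A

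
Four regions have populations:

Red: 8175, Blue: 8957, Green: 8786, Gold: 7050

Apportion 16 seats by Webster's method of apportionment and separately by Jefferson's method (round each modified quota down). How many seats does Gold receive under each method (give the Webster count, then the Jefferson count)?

Webster: Red 4, Blue 4, Green 4, Gold 4.
Jefferson: Red 4, Blue 5, Green 4, Gold 3.
Gold gets 4 under Webster and 3 under Jefferson.

4 and 3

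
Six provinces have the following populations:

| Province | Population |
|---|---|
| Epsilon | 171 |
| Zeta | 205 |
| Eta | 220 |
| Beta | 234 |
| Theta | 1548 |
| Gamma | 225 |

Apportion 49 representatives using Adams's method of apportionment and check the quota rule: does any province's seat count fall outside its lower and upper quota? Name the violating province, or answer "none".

Theta

Standard quotas: Epsilon 3.219, Zeta 3.859, Eta 4.141, Beta 4.405, Theta 29.140, Gamma 4.235.
Adams allocation: Epsilon 4, Zeta 4, Eta 4, Beta 5, Theta 28, Gamma 4.
Theta has quota 29.140 (lower 29, upper 30) but receives 28 — outside the quota interval.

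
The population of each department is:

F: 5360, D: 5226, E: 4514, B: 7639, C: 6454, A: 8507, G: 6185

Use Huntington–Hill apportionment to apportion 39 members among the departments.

F 5, D 5, E 4, B 7, C 6, A 7, G 5

With divisor 1153: modified quotas F 4.649, D 4.533, E 3.915, B 6.625, C 5.598, A 7.378, G 5.364.
Geometric-mean thresholds: F √(4·5)=4.472, D √(4·5)=4.472, E √(3·4)=3.464, B √(6·7)=6.481, C √(5·6)=5.477, A √(7·8)=7.483, G √(5·6)=5.477.
Each quota rounded against its threshold gives F 5, D 5, E 4, B 7, C 6, A 7, G 5 (total 39).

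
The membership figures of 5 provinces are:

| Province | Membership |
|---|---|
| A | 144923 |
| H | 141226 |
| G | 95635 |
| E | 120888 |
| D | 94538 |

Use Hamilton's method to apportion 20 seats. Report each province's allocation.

A 5; H 5; G 3; E 4; D 3

Standard divisor: 597210 ÷ 20 ≈ 29860.5.
Standard quotas: A 4.8533, H 4.7295, G 3.2027, E 4.0484, D 3.1660.
Lower quotas: A 4, H 4, G 3, E 4, D 3 (sum 18, leaving 2 seats).
Remainders in descending order: A 0.8533, H 0.7295, G 0.2027, D 0.1660, E 0.0484.
Largest remainders: A, H receive the extra seats.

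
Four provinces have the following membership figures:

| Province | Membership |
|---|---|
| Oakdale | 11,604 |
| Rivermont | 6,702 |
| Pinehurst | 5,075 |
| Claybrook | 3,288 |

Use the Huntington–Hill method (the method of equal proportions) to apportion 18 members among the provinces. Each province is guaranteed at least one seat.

With divisor 1482: modified quotas Oakdale 7.830, Rivermont 4.522, Pinehurst 3.424, Claybrook 2.219.
Geometric-mean thresholds: Oakdale √(7·8)=7.483, Rivermont √(4·5)=4.472, Pinehurst √(3·4)=3.464, Claybrook √(2·3)=2.449.
Each quota rounded against its threshold gives Oakdale 8, Rivermont 5, Pinehurst 3, Claybrook 2 (total 18).

Oakdale: 8; Rivermont: 5; Pinehurst: 3; Claybrook: 2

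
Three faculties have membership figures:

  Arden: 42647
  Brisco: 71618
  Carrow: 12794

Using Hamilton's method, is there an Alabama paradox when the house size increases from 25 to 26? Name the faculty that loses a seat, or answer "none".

At 25 seats: Arden 8, Brisco 14, Carrow 3.
At 26 seats: Arden 9, Brisco 15, Carrow 2.
Carrow drops from 3 to 2.

Carrow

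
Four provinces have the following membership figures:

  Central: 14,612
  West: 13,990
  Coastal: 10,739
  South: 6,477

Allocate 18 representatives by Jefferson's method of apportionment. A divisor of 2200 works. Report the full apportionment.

Central 6, West 6, Coastal 4, South 2

With modified divisor 2200: modified quotas Central 6.642, West 6.359, Coastal 4.881, South 2.944.
Rounding down: Central 6, West 6, Coastal 4, South 2 (total 18).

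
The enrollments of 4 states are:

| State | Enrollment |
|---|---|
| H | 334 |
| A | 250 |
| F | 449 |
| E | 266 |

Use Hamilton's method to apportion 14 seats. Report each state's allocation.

H: 3; A: 3; F: 5; E: 3

Total 1299; standard divisor 1299/14 ≈ 92.786.
Standard quotas: H 3.600, A 2.694, F 4.839, E 2.867.
Lower quotas: H 3, A 2, F 4, E 2 (sum 11, leaving 3 seats).
Remainders in descending order: E 0.867, F 0.839, A 0.694, H 0.600.
Largest remainders: E, F, A receive the extra seats.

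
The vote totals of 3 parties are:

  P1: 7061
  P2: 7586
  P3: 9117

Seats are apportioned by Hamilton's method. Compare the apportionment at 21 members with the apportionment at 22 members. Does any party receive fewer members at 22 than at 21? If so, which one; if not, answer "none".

At 21 seats: P1 6, P2 7, P3 8.
At 22 seats: P1 7, P2 7, P3 8.
No party's allocation decreased.

none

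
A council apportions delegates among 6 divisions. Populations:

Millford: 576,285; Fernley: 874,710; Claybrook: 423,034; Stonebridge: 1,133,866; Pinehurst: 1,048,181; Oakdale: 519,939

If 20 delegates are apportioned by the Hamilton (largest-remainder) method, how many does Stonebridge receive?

5

Total 4576015; standard divisor 4576015/20 ≈ 228800.75.
Standard quotas: Millford 2.5187, Fernley 3.8230, Claybrook 1.8489, Stonebridge 4.9557, Pinehurst 4.5812, Oakdale 2.2725.
Lower quotas: Millford 2, Fernley 3, Claybrook 1, Stonebridge 4, Pinehurst 4, Oakdale 2 (sum 16, leaving 4 seats).
Remainders in descending order: Stonebridge 0.9557, Claybrook 0.8489, Fernley 0.8230, Pinehurst 0.5812, Millford 0.5187, Oakdale 0.2725.
The surplus seats go to Stonebridge, Claybrook, Fernley, Pinehurst.
Stonebridge receives 5.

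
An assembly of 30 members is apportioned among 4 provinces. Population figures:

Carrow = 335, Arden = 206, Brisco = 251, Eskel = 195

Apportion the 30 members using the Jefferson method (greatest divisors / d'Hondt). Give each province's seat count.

Standard divisor 987/30 ≈ 32.9; standard quotas: Carrow 10.182, Arden 6.261, Brisco 7.629, Eskel 5.927.
Rounding down gives 10, 6, 7, 5 = 28 seats, so the divisor must be adjusted.
With modified divisor 31: modified quotas Carrow 10.806, Arden 6.645, Brisco 8.097, Eskel 6.290.
Rounding down: Carrow 10, Arden 6, Brisco 8, Eskel 6 (total 30).

Carrow 10; Arden 6; Brisco 8; Eskel 6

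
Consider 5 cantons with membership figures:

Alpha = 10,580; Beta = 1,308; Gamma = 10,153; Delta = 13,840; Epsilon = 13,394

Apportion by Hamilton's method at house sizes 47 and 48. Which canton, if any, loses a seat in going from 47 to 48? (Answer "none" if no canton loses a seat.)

At 47 seats: Alpha 10, Beta 1, Gamma 10, Delta 13, Epsilon 13.
At 48 seats: Alpha 10, Beta 1, Gamma 10, Delta 14, Epsilon 13.
No canton's allocation decreased.

none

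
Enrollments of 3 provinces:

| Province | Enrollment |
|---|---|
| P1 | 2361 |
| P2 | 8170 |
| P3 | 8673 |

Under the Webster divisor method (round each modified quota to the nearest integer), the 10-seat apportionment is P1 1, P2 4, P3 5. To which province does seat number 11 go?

P2

Priority for the next seat is population ÷ (current seats + 0.5).
Priorities: P1 1574.000, P2 1815.556, P3 1576.909.
Highest priority: P2.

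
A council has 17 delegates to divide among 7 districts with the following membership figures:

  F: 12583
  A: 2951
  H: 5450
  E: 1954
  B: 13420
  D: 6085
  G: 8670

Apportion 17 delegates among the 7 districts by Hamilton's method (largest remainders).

F: 4, A: 1, H: 2, E: 1, B: 4, D: 2, G: 3

Total 51113; standard divisor 51113/17 ≈ 3006.647.
Standard quotas: F 4.1851, A 0.9815, H 1.8127, E 0.6499, B 4.4634, D 2.0238, G 2.8836.
Lower quotas: F 4, A 0, H 1, E 0, B 4, D 2, G 2 (sum 13, leaving 4 seats).
Remainders in descending order: A 0.9815, G 0.8836, H 0.8127, E 0.6499, B 0.4634, F 0.1851, D 0.0238.
Largest remainders: A, G, H, E receive the extra seats.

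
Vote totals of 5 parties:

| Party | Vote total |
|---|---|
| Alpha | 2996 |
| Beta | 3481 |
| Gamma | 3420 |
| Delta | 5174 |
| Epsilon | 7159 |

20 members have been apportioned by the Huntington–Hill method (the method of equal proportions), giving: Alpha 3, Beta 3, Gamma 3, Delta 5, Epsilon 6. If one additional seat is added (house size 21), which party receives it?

Priority for the next seat is population ÷ (√(s·(s+1))).
Priorities: Alpha 864.871, Beta 1004.878, Gamma 987.269, Delta 944.639, Epsilon 1104.658.
Highest priority: Epsilon.

Epsilon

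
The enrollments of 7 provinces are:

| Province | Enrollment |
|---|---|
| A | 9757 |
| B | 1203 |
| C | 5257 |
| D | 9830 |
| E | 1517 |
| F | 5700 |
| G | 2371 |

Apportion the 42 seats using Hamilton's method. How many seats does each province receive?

The standard divisor is 35635/42 ≈ 848.452.
Standard quotas: A 11.4998, B 1.4179, C 6.1960, D 11.5858, E 1.7880, F 6.7181, G 2.7945.
Lower quotas: A 11, B 1, C 6, D 11, E 1, F 6, G 2 (sum 38, leaving 4 seats).
Remainders in descending order: G 0.7945, E 0.7880, F 0.7181, D 0.5858, A 0.4998, B 0.4179, C 0.1960.
The surplus seats go to G, E, F, D.

A: 11, B: 1, C: 6, D: 12, E: 2, F: 7, G: 3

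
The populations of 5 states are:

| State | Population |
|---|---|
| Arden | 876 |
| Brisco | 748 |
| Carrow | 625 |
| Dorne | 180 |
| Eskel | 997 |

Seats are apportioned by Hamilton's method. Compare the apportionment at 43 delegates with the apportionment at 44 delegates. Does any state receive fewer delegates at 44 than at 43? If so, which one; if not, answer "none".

none

At 43 seats: Arden 11, Brisco 9, Carrow 8, Dorne 2, Eskel 13.
At 44 seats: Arden 11, Brisco 10, Carrow 8, Dorne 2, Eskel 13.
No state's allocation decreased.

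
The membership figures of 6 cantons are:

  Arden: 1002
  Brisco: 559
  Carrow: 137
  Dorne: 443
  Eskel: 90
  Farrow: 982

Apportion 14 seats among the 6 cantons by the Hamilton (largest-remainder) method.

Arden 4; Brisco 3; Carrow 1; Dorne 2; Eskel 0; Farrow 4

Total 3213; standard divisor 3213/14 ≈ 229.5.
Standard quotas: Arden 4.366, Brisco 2.436, Carrow 0.597, Dorne 1.930, Eskel 0.392, Farrow 4.279.
Lower quotas: Arden 4, Brisco 2, Carrow 0, Dorne 1, Eskel 0, Farrow 4 (sum 11, leaving 3 seats).
Remainders in descending order: Dorne 0.930, Carrow 0.597, Brisco 0.436, Eskel 0.392, Arden 0.366, Farrow 0.279.
Largest remainders: Dorne, Carrow, Brisco receive the extra seats.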